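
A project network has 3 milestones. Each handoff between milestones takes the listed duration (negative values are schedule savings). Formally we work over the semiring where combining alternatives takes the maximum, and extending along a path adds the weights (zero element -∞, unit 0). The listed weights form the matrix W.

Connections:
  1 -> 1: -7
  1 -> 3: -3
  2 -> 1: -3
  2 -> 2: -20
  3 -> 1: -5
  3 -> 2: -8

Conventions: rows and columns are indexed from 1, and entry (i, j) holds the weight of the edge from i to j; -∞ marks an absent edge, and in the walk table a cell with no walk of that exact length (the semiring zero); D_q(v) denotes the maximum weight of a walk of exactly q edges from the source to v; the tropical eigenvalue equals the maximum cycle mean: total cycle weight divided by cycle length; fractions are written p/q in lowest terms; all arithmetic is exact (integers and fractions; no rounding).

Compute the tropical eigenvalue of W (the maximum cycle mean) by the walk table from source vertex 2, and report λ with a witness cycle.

q=0: [-∞, 0, -∞]
q=1: [-3, -20, -∞]
q=2: [-10, -40, -6]
q=3: [-11, -14, -13]
Optimal cycle mean attained by: cycle 1->3->1, total (-3) + (-5), length 2.
Answer: λ = -4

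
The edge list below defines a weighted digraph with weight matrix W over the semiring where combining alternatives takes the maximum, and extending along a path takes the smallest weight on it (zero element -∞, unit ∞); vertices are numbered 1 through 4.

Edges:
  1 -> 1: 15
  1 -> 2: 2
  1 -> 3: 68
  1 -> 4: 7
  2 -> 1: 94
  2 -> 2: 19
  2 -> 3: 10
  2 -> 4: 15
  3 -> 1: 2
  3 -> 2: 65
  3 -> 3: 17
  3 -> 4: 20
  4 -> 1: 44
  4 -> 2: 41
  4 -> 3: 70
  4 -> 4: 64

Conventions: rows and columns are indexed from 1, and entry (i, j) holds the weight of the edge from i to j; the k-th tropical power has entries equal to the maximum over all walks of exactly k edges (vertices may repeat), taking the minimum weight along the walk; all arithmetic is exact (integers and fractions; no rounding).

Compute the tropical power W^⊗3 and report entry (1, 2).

W^⊗2:
  [15, 65, 17, 20]
  [19, 19, 68, 15]
  [65, 20, 20, 20]
  [44, 65, 64, 64]
W^⊗3:
  [65, 20, 20, 20]
  [19, 65, 19, 20]
  [20, 20, 65, 20]
  [65, 64, 64, 64]
Key observation: the optimum is the walk 1->3->4->2, with weight 68 min 20 min 41 = 20.
Optimal value attained by: walk 1->3->4->2.
Answer: (W^⊗3)[1][2] = 20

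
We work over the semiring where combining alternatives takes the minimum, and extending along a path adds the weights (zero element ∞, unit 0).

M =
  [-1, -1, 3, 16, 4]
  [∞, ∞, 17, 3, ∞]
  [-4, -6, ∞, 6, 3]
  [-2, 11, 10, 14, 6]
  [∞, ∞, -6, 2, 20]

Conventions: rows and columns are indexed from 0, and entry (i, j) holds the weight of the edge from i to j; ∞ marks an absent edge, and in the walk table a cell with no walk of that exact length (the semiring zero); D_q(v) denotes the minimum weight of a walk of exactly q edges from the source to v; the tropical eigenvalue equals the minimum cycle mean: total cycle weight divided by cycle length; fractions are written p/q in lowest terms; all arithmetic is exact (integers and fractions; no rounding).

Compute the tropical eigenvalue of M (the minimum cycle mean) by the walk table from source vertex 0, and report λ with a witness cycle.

q=0: [0, ∞, ∞, ∞, ∞]
q=1: [-1, -1, 3, 16, 4]
q=2: [-2, -3, -2, 2, 3]
q=3: [-6, -8, -3, 0, 1]
q=4: [-7, -9, -5, -5, -2]
q=5: [-9, -11, -8, -6, -3]
Optimal cycle mean attained by: cycle 0->4->2->0, total 4 + (-6) + (-4), length 3.
Answer: λ = -2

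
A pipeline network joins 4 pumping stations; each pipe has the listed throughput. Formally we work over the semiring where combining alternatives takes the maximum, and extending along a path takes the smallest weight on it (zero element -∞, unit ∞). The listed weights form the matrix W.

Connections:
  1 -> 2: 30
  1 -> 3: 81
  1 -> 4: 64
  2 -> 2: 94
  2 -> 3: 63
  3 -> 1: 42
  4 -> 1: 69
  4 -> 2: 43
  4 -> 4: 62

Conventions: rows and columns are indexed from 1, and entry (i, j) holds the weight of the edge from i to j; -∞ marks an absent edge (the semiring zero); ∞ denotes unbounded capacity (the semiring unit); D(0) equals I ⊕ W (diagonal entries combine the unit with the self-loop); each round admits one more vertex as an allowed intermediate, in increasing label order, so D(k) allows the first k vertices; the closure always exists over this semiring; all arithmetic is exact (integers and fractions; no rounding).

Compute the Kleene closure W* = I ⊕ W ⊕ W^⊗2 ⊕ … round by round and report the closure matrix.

D(0):
  [∞, 30, 81, 64]
  [-∞, ∞, 63, -∞]
  [42, -∞, ∞, -∞]
  [69, 43, -∞, ∞]
D(1):
  [∞, 30, 81, 64]
  [-∞, ∞, 63, -∞]
  [42, 30, ∞, 42]
  [69, 43, 69, ∞]
D(2):
  [∞, 30, 81, 64]
  [-∞, ∞, 63, -∞]
  [42, 30, ∞, 42]
  [69, 43, 69, ∞]
D(3):
  [∞, 30, 81, 64]
  [42, ∞, 63, 42]
  [42, 30, ∞, 42]
  [69, 43, 69, ∞]
D(4):
  [∞, 43, 81, 64]
  [42, ∞, 63, 42]
  [42, 42, ∞, 42]
  [69, 43, 69, ∞]
Answer: W* = [[∞, 43, 81, 64], [42, ∞, 63, 42], [42, 42, ∞, 42], [69, 43, 69, ∞]]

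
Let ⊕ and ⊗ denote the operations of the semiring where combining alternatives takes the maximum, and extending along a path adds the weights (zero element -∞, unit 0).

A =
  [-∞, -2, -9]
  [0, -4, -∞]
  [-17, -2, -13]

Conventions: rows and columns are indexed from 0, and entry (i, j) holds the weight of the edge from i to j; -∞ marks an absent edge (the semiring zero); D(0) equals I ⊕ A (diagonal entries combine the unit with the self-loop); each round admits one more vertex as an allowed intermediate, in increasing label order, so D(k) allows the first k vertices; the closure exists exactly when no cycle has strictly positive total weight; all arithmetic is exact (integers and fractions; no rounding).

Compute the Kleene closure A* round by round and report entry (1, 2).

D(0):
  [0, -2, -9]
  [0, 0, -∞]
  [-17, -2, 0]
D(1):
  [0, -2, -9]
  [0, 0, -9]
  [-17, -2, 0]
D(2):
  [0, -2, -9]
  [0, 0, -9]
  [-2, -2, 0]
D(3):
  [0, -2, -9]
  [0, 0, -9]
  [-2, -2, 0]
Answer: A*[1][2] = -9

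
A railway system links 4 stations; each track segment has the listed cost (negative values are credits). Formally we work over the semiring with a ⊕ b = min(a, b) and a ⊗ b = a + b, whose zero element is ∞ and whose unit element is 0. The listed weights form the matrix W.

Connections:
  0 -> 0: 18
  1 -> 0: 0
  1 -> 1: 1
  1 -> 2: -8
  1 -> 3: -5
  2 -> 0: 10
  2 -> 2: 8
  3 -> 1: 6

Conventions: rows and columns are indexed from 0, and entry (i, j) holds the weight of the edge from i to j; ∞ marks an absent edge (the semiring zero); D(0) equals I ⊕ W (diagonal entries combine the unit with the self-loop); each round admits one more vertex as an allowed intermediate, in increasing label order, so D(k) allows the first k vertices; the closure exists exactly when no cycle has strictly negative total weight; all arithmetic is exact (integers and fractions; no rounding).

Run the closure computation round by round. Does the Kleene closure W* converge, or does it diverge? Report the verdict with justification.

D(0):
  [0, ∞, ∞, ∞]
  [0, 0, -8, -5]
  [10, ∞, 0, ∞]
  [∞, 6, ∞, 0]
D(1):
  [0, ∞, ∞, ∞]
  [0, 0, -8, -5]
  [10, ∞, 0, ∞]
  [∞, 6, ∞, 0]
D(2):
  [0, ∞, ∞, ∞]
  [0, 0, -8, -5]
  [10, ∞, 0, ∞]
  [6, 6, -2, 0]
D(3):
  [0, ∞, ∞, ∞]
  [0, 0, -8, -5]
  [10, ∞, 0, ∞]
  [6, 6, -2, 0]
D(4):
  [0, ∞, ∞, ∞]
  [0, 0, -8, -5]
  [10, ∞, 0, ∞]
  [6, 6, -2, 0]
Key observation: every diagonal entry stays at the unit through all rounds, so no improving cycle exists.
Answer: CONVERGES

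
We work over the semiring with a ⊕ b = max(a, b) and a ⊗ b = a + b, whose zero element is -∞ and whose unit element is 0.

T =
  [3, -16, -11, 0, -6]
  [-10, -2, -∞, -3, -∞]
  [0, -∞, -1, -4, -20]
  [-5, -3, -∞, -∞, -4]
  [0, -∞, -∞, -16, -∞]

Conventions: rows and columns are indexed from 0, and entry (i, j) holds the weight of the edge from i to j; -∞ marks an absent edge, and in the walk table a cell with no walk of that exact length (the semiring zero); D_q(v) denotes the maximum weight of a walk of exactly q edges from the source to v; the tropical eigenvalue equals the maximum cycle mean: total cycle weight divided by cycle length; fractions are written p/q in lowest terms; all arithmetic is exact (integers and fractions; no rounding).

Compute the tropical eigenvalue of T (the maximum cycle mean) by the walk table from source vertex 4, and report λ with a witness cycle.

q=0: [-∞, -∞, -∞, -∞, 0]
q=1: [0, -∞, -∞, -16, -∞]
q=2: [3, -16, -11, 0, -6]
q=3: [6, -3, -8, 3, -3]
q=4: [9, 0, -5, 6, 0]
q=5: [12, 3, -2, 9, 3]
Optimal cycle mean attained by: cycle 0->0, total 3, length 1.
Answer: λ = 3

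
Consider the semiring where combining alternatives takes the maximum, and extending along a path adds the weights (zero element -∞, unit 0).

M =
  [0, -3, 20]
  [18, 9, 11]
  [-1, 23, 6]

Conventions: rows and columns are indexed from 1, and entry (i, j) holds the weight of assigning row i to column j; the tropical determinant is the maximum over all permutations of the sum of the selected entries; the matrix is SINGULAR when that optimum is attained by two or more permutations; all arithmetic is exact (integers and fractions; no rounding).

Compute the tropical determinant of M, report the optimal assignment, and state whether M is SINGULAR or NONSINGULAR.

σ = (1, 2, 3): 0 + 9 + 6 = 15
σ = (1, 3, 2): 0 + 11 + 23 = 34
σ = (2, 1, 3): (-3) + 18 + 6 = 21
σ = (2, 3, 1): (-3) + 11 + (-1) = 7
σ = (3, 1, 2): 20 + 18 + 23 = 61
σ = (3, 2, 1): 20 + 9 + (-1) = 28
Optimal value attained by: σ = (3, 1, 2).
Answer: det⊕(M) = 61; verdict: NONSINGULAR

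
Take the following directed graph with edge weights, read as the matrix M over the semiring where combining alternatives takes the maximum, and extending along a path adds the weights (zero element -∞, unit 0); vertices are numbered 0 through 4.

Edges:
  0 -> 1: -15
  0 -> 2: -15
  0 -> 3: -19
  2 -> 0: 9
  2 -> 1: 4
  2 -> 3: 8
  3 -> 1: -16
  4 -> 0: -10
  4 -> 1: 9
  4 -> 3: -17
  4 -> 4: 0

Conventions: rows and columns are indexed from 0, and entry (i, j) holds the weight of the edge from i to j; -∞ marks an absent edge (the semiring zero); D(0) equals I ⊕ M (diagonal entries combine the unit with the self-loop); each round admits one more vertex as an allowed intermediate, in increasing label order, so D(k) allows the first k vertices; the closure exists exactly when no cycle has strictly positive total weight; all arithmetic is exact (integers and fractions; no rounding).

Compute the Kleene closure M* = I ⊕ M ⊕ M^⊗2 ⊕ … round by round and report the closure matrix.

D(0):
  [0, -15, -15, -19, -∞]
  [-∞, 0, -∞, -∞, -∞]
  [9, 4, 0, 8, -∞]
  [-∞, -16, -∞, 0, -∞]
  [-10, 9, -∞, -17, 0]
D(1):
  [0, -15, -15, -19, -∞]
  [-∞, 0, -∞, -∞, -∞]
  [9, 4, 0, 8, -∞]
  [-∞, -16, -∞, 0, -∞]
  [-10, 9, -25, -17, 0]
D(2):
  [0, -15, -15, -19, -∞]
  [-∞, 0, -∞, -∞, -∞]
  [9, 4, 0, 8, -∞]
  [-∞, -16, -∞, 0, -∞]
  [-10, 9, -25, -17, 0]
D(3):
  [0, -11, -15, -7, -∞]
  [-∞, 0, -∞, -∞, -∞]
  [9, 4, 0, 8, -∞]
  [-∞, -16, -∞, 0, -∞]
  [-10, 9, -25, -17, 0]
D(4):
  [0, -11, -15, -7, -∞]
  [-∞, 0, -∞, -∞, -∞]
  [9, 4, 0, 8, -∞]
  [-∞, -16, -∞, 0, -∞]
  [-10, 9, -25, -17, 0]
D(5):
  [0, -11, -15, -7, -∞]
  [-∞, 0, -∞, -∞, -∞]
  [9, 4, 0, 8, -∞]
  [-∞, -16, -∞, 0, -∞]
  [-10, 9, -25, -17, 0]
Answer: M* = [[0, -11, -15, -7, -∞], [-∞, 0, -∞, -∞, -∞], [9, 4, 0, 8, -∞], [-∞, -16, -∞, 0, -∞], [-10, 9, -25, -17, 0]]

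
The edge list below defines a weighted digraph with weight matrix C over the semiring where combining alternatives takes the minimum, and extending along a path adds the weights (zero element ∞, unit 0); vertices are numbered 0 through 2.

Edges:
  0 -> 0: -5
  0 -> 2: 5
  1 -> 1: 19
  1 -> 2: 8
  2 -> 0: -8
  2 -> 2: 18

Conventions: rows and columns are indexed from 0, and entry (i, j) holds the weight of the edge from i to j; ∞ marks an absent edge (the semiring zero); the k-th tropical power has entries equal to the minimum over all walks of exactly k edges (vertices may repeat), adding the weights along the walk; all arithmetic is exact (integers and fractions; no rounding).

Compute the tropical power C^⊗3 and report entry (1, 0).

C^⊗2:
  [-10, ∞, 0]
  [0, 38, 26]
  [-13, ∞, -3]
C^⊗3:
  [-15, ∞, -5]
  [-5, 57, 5]
  [-18, ∞, -8]
Key observation: the optimum is the walk 1->2->0->0, with weight 8 + (-8) + (-5) = -5.
Optimal value attained by: walk 1->2->0->0.
Answer: (C^⊗3)[1][0] = -5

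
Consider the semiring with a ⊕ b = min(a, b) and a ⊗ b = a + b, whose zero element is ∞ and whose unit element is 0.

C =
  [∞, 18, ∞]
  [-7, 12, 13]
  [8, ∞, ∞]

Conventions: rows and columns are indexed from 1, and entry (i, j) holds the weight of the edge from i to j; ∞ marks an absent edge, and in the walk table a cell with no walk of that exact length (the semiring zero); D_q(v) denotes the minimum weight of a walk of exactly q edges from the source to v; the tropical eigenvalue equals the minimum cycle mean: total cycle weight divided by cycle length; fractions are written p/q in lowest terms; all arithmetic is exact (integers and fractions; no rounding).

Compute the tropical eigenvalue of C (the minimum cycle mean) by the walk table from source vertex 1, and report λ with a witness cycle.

q=0: [0, ∞, ∞]
q=1: [∞, 18, ∞]
q=2: [11, 30, 31]
q=3: [23, 29, 43]
Optimal cycle mean attained by: cycle 1->2->1, total 18 + (-7), length 2.
Answer: λ = 11/2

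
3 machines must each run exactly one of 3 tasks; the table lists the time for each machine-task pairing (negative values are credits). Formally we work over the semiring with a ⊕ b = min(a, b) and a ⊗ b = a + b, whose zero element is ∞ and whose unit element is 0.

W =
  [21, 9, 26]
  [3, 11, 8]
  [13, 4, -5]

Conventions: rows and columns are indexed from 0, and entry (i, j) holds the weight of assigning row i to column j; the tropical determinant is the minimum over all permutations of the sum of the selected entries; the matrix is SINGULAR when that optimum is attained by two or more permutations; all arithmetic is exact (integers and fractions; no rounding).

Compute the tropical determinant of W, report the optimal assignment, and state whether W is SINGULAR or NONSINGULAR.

σ = (0, 1, 2): 21 + 11 + (-5) = 27
σ = (0, 2, 1): 21 + 8 + 4 = 33
σ = (1, 0, 2): 9 + 3 + (-5) = 7
σ = (1, 2, 0): 9 + 8 + 13 = 30
σ = (2, 0, 1): 26 + 3 + 4 = 33
σ = (2, 1, 0): 26 + 11 + 13 = 50
Optimal value attained by: σ = (1, 0, 2).
Answer: det⊕(W) = 7; verdict: NONSINGULAR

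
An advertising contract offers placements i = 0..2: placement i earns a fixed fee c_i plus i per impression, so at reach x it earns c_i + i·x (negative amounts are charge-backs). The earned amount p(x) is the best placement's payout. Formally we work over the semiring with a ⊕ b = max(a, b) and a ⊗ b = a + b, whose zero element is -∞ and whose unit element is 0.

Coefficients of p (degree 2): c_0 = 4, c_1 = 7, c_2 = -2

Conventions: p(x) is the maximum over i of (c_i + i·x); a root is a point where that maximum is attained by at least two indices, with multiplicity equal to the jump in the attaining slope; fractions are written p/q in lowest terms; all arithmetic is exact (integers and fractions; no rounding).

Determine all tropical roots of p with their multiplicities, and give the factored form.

hull edge (i=0, c=4) to (i=1, c=7): slope 3, span 1
hull edge (i=1, c=7) to (i=2, c=-2): slope -9, span 1
Factored form: p(x) = -2 ⊗ (x ⊕ (-3)) ⊗ (x ⊕ 9)
Answer: roots = -3 (mult 1), 9 (mult 1)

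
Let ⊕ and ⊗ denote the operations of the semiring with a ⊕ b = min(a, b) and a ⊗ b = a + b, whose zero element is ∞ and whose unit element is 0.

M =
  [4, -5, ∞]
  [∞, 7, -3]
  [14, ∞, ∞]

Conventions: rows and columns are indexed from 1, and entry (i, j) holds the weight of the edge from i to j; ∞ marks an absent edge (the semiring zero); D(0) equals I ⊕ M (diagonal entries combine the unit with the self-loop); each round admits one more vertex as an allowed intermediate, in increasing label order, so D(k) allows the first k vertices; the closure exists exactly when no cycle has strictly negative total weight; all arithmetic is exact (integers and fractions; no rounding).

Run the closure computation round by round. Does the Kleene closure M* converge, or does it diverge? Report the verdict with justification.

D(0):
  [0, -5, ∞]
  [∞, 0, -3]
  [14, ∞, 0]
D(1):
  [0, -5, ∞]
  [∞, 0, -3]
  [14, 9, 0]
D(2):
  [0, -5, -8]
  [∞, 0, -3]
  [14, 9, 0]
D(3):
  [0, -5, -8]
  [11, 0, -3]
  [14, 9, 0]
Key observation: every diagonal entry stays at the unit through all rounds, so no improving cycle exists.
Answer: CONVERGES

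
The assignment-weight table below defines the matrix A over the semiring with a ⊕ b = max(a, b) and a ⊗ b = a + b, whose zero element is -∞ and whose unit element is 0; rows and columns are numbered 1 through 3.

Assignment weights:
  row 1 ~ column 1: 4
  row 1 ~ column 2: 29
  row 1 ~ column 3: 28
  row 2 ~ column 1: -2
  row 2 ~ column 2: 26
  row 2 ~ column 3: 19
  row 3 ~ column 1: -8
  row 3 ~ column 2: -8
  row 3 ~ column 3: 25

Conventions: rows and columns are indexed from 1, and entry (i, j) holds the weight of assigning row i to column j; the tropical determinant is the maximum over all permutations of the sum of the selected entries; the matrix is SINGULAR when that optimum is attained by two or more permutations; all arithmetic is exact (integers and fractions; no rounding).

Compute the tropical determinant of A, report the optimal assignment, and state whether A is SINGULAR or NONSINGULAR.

σ = (1, 2, 3): 4 + 26 + 25 = 55
σ = (1, 3, 2): 4 + 19 + (-8) = 15
σ = (2, 1, 3): 29 + (-2) + 25 = 52
σ = (2, 3, 1): 29 + 19 + (-8) = 40
σ = (3, 1, 2): 28 + (-2) + (-8) = 18
σ = (3, 2, 1): 28 + 26 + (-8) = 46
Optimal value attained by: σ = (1, 2, 3).
Answer: det⊕(A) = 55; verdict: NONSINGULAR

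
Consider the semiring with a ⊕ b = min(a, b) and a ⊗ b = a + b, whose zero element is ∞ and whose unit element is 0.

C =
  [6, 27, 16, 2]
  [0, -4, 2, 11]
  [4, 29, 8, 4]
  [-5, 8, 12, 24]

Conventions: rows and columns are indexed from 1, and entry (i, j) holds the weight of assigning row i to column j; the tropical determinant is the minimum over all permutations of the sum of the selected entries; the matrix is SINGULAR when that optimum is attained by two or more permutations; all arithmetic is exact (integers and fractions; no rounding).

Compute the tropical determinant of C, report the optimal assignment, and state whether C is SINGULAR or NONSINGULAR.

σ = (1, 2, 3, 4): 6 + (-4) + 8 + 24 = 34
σ = (1, 2, 4, 3): 6 + (-4) + 4 + 12 = 18
σ = (1, 3, 2, 4): 6 + 2 + 29 + 24 = 61
σ = (1, 3, 4, 2): 6 + 2 + 4 + 8 = 20
σ = (1, 4, 2, 3): 6 + 11 + 29 + 12 = 58
σ = (1, 4, 3, 2): 6 + 11 + 8 + 8 = 33
σ = (2, 1, 3, 4): 27 + 0 + 8 + 24 = 59
σ = (2, 1, 4, 3): 27 + 0 + 4 + 12 = 43
σ = (2, 3, 1, 4): 27 + 2 + 4 + 24 = 57
σ = (2, 3, 4, 1): 27 + 2 + 4 + (-5) = 28
σ = (2, 4, 1, 3): 27 + 11 + 4 + 12 = 54
σ = (2, 4, 3, 1): 27 + 11 + 8 + (-5) = 41
σ = (3, 1, 2, 4): 16 + 0 + 29 + 24 = 69
σ = (3, 1, 4, 2): 16 + 0 + 4 + 8 = 28
σ = (3, 2, 1, 4): 16 + (-4) + 4 + 24 = 40
σ = (3, 2, 4, 1): 16 + (-4) + 4 + (-5) = 11
σ = (3, 4, 1, 2): 16 + 11 + 4 + 8 = 39
σ = (3, 4, 2, 1): 16 + 11 + 29 + (-5) = 51
σ = (4, 1, 2, 3): 2 + 0 + 29 + 12 = 43
σ = (4, 1, 3, 2): 2 + 0 + 8 + 8 = 18
σ = (4, 2, 1, 3): 2 + (-4) + 4 + 12 = 14
σ = (4, 2, 3, 1): 2 + (-4) + 8 + (-5) = 1
σ = (4, 3, 1, 2): 2 + 2 + 4 + 8 = 16
σ = (4, 3, 2, 1): 2 + 2 + 29 + (-5) = 28
Optimal value attained by: σ = (4, 2, 3, 1).
Answer: det⊕(C) = 1; verdict: NONSINGULAR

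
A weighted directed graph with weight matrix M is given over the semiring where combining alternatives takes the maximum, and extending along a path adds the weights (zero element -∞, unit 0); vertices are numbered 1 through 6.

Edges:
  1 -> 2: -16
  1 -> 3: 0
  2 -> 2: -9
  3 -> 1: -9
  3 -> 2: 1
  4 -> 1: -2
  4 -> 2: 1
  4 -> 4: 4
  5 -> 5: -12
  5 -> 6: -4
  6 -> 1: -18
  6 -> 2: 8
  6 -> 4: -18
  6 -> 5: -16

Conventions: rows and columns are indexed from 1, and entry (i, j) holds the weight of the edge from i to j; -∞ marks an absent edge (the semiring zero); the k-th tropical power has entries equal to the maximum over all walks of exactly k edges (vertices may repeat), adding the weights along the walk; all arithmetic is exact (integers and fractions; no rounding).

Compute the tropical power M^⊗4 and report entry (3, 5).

M^⊗2:
  [-9, 1, -∞, -∞, -∞, -∞]
  [-∞, -18, -∞, -∞, -∞, -∞]
  [-∞, -8, -9, -∞, -∞, -∞]
  [2, 5, -2, 8, -∞, -∞]
  [-22, 4, -∞, -22, -20, -16]
  [-20, -1, -18, -14, -28, -20]
M^⊗3:
  [-∞, -8, -9, -∞, -∞, -∞]
  [-∞, -27, -∞, -∞, -∞, -∞]
  [-18, -8, -∞, -∞, -∞, -∞]
  [6, 9, 2, 12, -∞, -∞]
  [-24, -5, -22, -18, -32, -24]
  [-16, -10, -20, -10, -36, -32]
M^⊗4:
  [-18, -8, -∞, -∞, -∞, -∞]
  [-∞, -36, -∞, -∞, -∞, -∞]
  [-∞, -17, -18, -∞, -∞, -∞]
  [10, 13, 6, 16, -∞, -∞]
  [-20, -14, -24, -14, -40, -36]
  [-12, -9, -16, -6, -48, -40]
Key observation: no walk of exactly 4 edges connects these vertices, so the entry is the semiring zero.
Answer: (M^⊗4)[3][5] = -∞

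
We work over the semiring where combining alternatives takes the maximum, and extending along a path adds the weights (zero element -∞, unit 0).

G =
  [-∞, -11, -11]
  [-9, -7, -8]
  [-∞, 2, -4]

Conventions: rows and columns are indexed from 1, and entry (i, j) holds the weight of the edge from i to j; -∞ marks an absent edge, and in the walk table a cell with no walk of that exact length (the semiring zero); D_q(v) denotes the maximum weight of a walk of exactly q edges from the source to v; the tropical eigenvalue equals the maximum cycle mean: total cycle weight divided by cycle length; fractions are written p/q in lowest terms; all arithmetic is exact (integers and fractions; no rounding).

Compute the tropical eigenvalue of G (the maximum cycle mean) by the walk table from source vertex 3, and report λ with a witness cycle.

q=0: [-∞, -∞, 0]
q=1: [-∞, 2, -4]
q=2: [-7, -2, -6]
q=3: [-11, -4, -10]
Optimal cycle mean attained by: cycle 2->3->2, total (-8) + 2, length 2.
Answer: λ = -3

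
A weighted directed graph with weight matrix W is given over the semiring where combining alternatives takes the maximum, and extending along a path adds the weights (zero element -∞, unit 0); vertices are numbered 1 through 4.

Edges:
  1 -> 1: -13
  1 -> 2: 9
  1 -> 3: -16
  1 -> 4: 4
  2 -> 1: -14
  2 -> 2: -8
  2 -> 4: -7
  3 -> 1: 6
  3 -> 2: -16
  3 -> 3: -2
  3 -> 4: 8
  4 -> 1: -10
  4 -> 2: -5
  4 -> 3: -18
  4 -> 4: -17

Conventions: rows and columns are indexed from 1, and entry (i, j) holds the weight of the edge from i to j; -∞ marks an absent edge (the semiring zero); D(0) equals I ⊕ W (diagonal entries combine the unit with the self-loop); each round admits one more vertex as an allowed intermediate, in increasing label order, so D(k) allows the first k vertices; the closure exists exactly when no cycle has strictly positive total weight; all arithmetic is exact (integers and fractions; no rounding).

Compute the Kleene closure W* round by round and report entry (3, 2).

D(0):
  [0, 9, -16, 4]
  [-14, 0, -∞, -7]
  [6, -16, 0, 8]
  [-10, -5, -18, 0]
D(1):
  [0, 9, -16, 4]
  [-14, 0, -30, -7]
  [6, 15, 0, 10]
  [-10, -1, -18, 0]
D(2):
  [0, 9, -16, 4]
  [-14, 0, -30, -7]
  [6, 15, 0, 10]
  [-10, -1, -18, 0]
D(3):
  [0, 9, -16, 4]
  [-14, 0, -30, -7]
  [6, 15, 0, 10]
  [-10, -1, -18, 0]
D(4):
  [0, 9, -14, 4]
  [-14, 0, -25, -7]
  [6, 15, 0, 10]
  [-10, -1, -18, 0]
Answer: W*[3][2] = 15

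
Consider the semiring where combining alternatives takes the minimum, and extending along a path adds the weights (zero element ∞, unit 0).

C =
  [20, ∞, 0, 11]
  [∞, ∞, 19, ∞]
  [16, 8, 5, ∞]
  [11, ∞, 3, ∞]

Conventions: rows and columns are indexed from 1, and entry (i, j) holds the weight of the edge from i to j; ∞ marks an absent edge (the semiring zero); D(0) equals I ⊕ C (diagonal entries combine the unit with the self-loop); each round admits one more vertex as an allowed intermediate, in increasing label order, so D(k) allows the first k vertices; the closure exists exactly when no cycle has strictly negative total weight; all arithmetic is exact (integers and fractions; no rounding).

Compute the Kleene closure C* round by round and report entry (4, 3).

D(0):
  [0, ∞, 0, 11]
  [∞, 0, 19, ∞]
  [16, 8, 0, ∞]
  [11, ∞, 3, 0]
D(1):
  [0, ∞, 0, 11]
  [∞, 0, 19, ∞]
  [16, 8, 0, 27]
  [11, ∞, 3, 0]
D(2):
  [0, ∞, 0, 11]
  [∞, 0, 19, ∞]
  [16, 8, 0, 27]
  [11, ∞, 3, 0]
D(3):
  [0, 8, 0, 11]
  [35, 0, 19, 46]
  [16, 8, 0, 27]
  [11, 11, 3, 0]
D(4):
  [0, 8, 0, 11]
  [35, 0, 19, 46]
  [16, 8, 0, 27]
  [11, 11, 3, 0]
Answer: C*[4][3] = 3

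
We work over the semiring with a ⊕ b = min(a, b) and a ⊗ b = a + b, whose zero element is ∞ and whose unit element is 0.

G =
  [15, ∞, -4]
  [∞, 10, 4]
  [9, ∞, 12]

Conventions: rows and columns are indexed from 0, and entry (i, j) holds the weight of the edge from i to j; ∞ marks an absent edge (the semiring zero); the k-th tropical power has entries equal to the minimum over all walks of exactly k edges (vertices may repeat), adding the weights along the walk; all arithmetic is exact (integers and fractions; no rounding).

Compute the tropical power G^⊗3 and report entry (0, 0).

G^⊗2:
  [5, ∞, 8]
  [13, 20, 14]
  [21, ∞, 5]
G^⊗3:
  [17, ∞, 1]
  [23, 30, 9]
  [14, ∞, 17]
Key observation: the optimum is the walk 0->2->2->0, with weight (-4) + 12 + 9 = 17.
Optimal value attained by: walk 0->2->2->0.
Answer: (G^⊗3)[0][0] = 17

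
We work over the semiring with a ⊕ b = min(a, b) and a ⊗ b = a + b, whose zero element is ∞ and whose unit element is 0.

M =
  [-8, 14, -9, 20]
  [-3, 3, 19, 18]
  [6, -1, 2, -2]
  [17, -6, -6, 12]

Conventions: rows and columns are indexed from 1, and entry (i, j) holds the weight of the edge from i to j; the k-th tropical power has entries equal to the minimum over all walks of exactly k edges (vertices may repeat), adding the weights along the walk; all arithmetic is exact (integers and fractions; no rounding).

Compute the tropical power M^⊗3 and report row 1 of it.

M^⊗2:
  [-16, -10, -17, -11]
  [-11, 6, -12, 17]
  [-4, -8, -8, 0]
  [-9, -7, -4, -8]
M^⊗3:
  [-24, -18, -25, -19]
  [-19, -13, -20, -14]
  [-12, -9, -13, -10]
  [-17, -14, -18, -6]
Answer: row 1 of M^⊗3 = [-24, -18, -25, -19]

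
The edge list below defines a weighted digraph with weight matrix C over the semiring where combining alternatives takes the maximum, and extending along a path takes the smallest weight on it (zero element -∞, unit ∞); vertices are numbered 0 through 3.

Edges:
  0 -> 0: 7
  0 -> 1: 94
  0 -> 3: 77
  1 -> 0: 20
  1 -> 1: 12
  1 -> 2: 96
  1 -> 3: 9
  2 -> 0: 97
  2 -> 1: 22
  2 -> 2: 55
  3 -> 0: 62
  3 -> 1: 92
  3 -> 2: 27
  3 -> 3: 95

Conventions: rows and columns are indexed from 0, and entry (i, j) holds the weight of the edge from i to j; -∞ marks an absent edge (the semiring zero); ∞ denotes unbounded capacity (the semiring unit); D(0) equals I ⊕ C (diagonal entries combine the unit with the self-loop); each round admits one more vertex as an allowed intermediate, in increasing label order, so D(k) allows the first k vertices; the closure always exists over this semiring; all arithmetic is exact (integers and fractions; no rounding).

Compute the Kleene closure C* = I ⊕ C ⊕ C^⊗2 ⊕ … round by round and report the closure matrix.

D(0):
  [∞, 94, -∞, 77]
  [20, ∞, 96, 9]
  [97, 22, ∞, -∞]
  [62, 92, 27, ∞]
D(1):
  [∞, 94, -∞, 77]
  [20, ∞, 96, 20]
  [97, 94, ∞, 77]
  [62, 92, 27, ∞]
D(2):
  [∞, 94, 94, 77]
  [20, ∞, 96, 20]
  [97, 94, ∞, 77]
  [62, 92, 92, ∞]
D(3):
  [∞, 94, 94, 77]
  [96, ∞, 96, 77]
  [97, 94, ∞, 77]
  [92, 92, 92, ∞]
D(4):
  [∞, 94, 94, 77]
  [96, ∞, 96, 77]
  [97, 94, ∞, 77]
  [92, 92, 92, ∞]
Answer: C* = [[∞, 94, 94, 77], [96, ∞, 96, 77], [97, 94, ∞, 77], [92, 92, 92, ∞]]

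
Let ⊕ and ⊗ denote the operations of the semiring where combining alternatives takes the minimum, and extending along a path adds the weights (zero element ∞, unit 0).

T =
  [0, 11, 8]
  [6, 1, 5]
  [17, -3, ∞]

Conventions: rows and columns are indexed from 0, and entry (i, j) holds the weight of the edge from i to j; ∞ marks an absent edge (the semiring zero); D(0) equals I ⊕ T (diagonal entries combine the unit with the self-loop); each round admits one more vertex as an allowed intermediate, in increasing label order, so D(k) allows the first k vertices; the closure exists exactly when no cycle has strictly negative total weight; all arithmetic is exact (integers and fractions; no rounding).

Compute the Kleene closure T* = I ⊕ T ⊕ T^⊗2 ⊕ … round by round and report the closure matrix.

D(0):
  [0, 11, 8]
  [6, 0, 5]
  [17, -3, 0]
D(1):
  [0, 11, 8]
  [6, 0, 5]
  [17, -3, 0]
D(2):
  [0, 11, 8]
  [6, 0, 5]
  [3, -3, 0]
D(3):
  [0, 5, 8]
  [6, 0, 5]
  [3, -3, 0]
Answer: T* = [[0, 5, 8], [6, 0, 5], [3, -3, 0]]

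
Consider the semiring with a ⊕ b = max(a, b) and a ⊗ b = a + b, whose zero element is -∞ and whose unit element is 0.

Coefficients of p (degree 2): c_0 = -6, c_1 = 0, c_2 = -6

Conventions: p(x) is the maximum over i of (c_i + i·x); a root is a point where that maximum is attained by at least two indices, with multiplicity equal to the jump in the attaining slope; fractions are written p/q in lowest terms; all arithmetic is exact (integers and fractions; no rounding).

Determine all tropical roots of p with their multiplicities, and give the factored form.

hull edge (i=0, c=-6) to (i=1, c=0): slope 6, span 1
hull edge (i=1, c=0) to (i=2, c=-6): slope -6, span 1
Factored form: p(x) = -6 ⊗ (x ⊕ (-6)) ⊗ (x ⊕ 6)
Answer: roots = -6 (mult 1), 6 (mult 1)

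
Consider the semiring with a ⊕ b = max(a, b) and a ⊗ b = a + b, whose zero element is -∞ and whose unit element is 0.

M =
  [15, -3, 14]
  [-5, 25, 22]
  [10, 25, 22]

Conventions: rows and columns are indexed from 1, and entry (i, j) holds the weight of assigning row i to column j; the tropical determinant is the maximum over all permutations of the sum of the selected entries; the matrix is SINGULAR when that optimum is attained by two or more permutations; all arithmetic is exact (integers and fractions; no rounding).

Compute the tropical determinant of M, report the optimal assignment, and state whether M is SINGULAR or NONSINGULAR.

σ = (1, 2, 3): 15 + 25 + 22 = 62
σ = (1, 3, 2): 15 + 22 + 25 = 62
σ = (2, 1, 3): (-3) + (-5) + 22 = 14
σ = (2, 3, 1): (-3) + 22 + 10 = 29
σ = (3, 1, 2): 14 + (-5) + 25 = 34
σ = (3, 2, 1): 14 + 25 + 10 = 49
Optimal value attained by: σ = (1, 2, 3).
Answer: det⊕(M) = 62; verdict: SINGULAR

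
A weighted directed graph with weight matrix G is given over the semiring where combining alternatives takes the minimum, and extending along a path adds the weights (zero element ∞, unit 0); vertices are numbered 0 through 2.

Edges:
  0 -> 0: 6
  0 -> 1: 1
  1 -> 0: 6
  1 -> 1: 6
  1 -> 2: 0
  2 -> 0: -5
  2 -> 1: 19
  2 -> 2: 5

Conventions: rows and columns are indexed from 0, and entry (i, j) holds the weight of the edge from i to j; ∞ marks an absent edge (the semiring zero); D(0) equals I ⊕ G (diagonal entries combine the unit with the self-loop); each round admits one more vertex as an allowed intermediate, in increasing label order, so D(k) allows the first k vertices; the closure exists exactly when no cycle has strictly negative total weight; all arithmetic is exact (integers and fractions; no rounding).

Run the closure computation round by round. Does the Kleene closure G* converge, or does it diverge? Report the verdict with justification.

D(0):
  [0, 1, ∞]
  [6, 0, 0]
  [-5, 19, 0]
D(1):
  [0, 1, ∞]
  [6, 0, 0]
  [-5, -4, 0]
Detection: at round 2, diagonal entry (2, 2) turns strictly negative.
Key observation: the cycle 2->0->1->2 has total weight (-5) + 1 + 0, which is strictly negative.
Answer: DIVERGES — negative cycle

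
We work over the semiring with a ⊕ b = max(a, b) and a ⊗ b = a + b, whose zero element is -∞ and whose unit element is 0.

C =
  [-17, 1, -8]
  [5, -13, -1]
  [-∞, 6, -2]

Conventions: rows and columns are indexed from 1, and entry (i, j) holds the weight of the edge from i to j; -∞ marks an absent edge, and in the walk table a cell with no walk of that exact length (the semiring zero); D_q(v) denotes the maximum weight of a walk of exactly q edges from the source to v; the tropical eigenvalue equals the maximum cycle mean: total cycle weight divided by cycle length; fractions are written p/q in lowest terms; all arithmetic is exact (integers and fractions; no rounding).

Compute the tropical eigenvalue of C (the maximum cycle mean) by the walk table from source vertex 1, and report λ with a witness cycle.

q=0: [0, -∞, -∞]
q=1: [-17, 1, -8]
q=2: [6, -2, 0]
q=3: [3, 7, -2]
Optimal cycle mean attained by: cycle 1->2->1, total 1 + 5, length 2.
Answer: λ = 3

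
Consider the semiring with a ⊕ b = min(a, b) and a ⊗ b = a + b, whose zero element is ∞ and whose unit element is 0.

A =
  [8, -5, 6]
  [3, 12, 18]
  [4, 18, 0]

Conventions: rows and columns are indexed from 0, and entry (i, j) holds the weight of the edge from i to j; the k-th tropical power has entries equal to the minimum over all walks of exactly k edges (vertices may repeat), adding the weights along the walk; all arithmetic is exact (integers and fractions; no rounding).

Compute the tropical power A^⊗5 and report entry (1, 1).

A^⊗2:
  [-2, 3, 6]
  [11, -2, 9]
  [4, -1, 0]
A^⊗3:
  [6, -7, 4]
  [1, 6, 9]
  [2, -1, 0]
A^⊗4:
  [-4, 1, 4]
  [9, -4, 7]
  [2, -3, 0]
A^⊗5:
  [4, -9, 2]
  [-1, 4, 7]
  [0, -3, 0]
Key observation: the optimum is the walk 1->0->0->1->0->1, with weight 3 + 8 + (-5) + 3 + (-5) = 4.
Optimal value attained by: walk 1->0->0->1->0->1.
Answer: (A^⊗5)[1][1] = 4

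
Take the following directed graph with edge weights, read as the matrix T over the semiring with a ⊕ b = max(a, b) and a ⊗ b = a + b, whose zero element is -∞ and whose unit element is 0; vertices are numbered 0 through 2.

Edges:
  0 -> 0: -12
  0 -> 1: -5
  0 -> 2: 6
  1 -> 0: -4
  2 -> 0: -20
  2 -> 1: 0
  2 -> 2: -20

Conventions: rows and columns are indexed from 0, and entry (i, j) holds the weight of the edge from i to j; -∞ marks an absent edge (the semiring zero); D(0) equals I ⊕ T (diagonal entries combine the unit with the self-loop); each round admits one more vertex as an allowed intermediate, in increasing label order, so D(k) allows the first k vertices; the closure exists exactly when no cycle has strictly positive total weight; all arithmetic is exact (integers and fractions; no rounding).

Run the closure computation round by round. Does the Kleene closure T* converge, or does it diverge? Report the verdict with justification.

D(0):
  [0, -5, 6]
  [-4, 0, -∞]
  [-20, 0, 0]
D(1):
  [0, -5, 6]
  [-4, 0, 2]
  [-20, 0, 0]
Detection: at round 2, diagonal entry (2, 2) turns strictly positive.
Key observation: the cycle 2->1->0->2 has total weight 0 + (-4) + 6, which is strictly positive.
Answer: DIVERGES — positive cycle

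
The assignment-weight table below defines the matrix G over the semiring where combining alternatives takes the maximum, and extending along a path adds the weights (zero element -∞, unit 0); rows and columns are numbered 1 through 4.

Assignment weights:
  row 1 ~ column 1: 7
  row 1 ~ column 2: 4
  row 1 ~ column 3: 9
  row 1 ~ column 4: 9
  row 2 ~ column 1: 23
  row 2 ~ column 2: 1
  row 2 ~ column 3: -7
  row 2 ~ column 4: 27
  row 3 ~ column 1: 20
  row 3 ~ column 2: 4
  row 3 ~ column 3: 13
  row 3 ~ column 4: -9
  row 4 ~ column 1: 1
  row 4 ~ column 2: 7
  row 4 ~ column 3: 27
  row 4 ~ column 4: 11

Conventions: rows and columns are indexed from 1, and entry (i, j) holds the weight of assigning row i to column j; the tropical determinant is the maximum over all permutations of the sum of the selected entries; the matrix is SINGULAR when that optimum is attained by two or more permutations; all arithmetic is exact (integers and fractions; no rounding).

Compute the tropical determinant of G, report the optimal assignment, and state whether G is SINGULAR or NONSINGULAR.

σ = (1, 2, 3, 4): 7 + 1 + 13 + 11 = 32
σ = (1, 2, 4, 3): 7 + 1 + (-9) + 27 = 26
σ = (1, 3, 2, 4): 7 + (-7) + 4 + 11 = 15
σ = (1, 3, 4, 2): 7 + (-7) + (-9) + 7 = -2
σ = (1, 4, 2, 3): 7 + 27 + 4 + 27 = 65
σ = (1, 4, 3, 2): 7 + 27 + 13 + 7 = 54
σ = (2, 1, 3, 4): 4 + 23 + 13 + 11 = 51
σ = (2, 1, 4, 3): 4 + 23 + (-9) + 27 = 45
σ = (2, 3, 1, 4): 4 + (-7) + 20 + 11 = 28
σ = (2, 3, 4, 1): 4 + (-7) + (-9) + 1 = -11
σ = (2, 4, 1, 3): 4 + 27 + 20 + 27 = 78
σ = (2, 4, 3, 1): 4 + 27 + 13 + 1 = 45
σ = (3, 1, 2, 4): 9 + 23 + 4 + 11 = 47
σ = (3, 1, 4, 2): 9 + 23 + (-9) + 7 = 30
σ = (3, 2, 1, 4): 9 + 1 + 20 + 11 = 41
σ = (3, 2, 4, 1): 9 + 1 + (-9) + 1 = 2
σ = (3, 4, 1, 2): 9 + 27 + 20 + 7 = 63
σ = (3, 4, 2, 1): 9 + 27 + 4 + 1 = 41
σ = (4, 1, 2, 3): 9 + 23 + 4 + 27 = 63
σ = (4, 1, 3, 2): 9 + 23 + 13 + 7 = 52
σ = (4, 2, 1, 3): 9 + 1 + 20 + 27 = 57
σ = (4, 2, 3, 1): 9 + 1 + 13 + 1 = 24
σ = (4, 3, 1, 2): 9 + (-7) + 20 + 7 = 29
σ = (4, 3, 2, 1): 9 + (-7) + 4 + 1 = 7
Optimal value attained by: σ = (2, 4, 1, 3).
Answer: det⊕(G) = 78; verdict: NONSINGULAR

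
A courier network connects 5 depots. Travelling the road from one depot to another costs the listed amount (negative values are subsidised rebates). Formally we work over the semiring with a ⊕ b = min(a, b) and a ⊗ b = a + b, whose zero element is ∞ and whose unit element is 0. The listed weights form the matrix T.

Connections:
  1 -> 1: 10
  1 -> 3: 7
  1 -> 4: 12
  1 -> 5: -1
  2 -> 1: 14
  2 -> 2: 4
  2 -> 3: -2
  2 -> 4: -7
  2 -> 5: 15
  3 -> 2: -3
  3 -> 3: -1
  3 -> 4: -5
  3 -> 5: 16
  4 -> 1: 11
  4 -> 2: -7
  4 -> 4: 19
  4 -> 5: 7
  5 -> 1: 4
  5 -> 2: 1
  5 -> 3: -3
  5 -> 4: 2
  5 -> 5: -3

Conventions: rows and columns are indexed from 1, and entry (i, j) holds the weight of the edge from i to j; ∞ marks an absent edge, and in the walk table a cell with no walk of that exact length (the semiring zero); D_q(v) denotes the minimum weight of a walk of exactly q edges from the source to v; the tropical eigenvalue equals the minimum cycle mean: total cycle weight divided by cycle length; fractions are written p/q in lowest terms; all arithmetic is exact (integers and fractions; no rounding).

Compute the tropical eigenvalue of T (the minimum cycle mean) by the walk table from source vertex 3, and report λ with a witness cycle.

q=0: [∞, ∞, 0, ∞, ∞]
q=1: [∞, -3, -1, -5, 16]
q=2: [6, -12, -5, -10, 2]
q=3: [1, -17, -14, -19, -3]
q=4: [-8, -26, -19, -24, -12]
q=5: [-13, -31, -28, -33, -17]
Optimal cycle mean attained by: cycle 2->4->2, total (-7) + (-7), length 2.
Answer: λ = -7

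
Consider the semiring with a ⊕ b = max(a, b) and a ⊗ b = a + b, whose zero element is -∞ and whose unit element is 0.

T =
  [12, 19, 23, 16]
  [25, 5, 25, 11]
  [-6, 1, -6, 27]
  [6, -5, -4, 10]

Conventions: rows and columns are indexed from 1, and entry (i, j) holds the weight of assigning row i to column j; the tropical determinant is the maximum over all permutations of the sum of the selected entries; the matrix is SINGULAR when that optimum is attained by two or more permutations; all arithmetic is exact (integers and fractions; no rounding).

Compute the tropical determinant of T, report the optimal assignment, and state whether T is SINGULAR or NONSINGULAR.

σ = (1, 2, 3, 4): 12 + 5 + (-6) + 10 = 21
σ = (1, 2, 4, 3): 12 + 5 + 27 + (-4) = 40
σ = (1, 3, 2, 4): 12 + 25 + 1 + 10 = 48
σ = (1, 3, 4, 2): 12 + 25 + 27 + (-5) = 59
σ = (1, 4, 2, 3): 12 + 11 + 1 + (-4) = 20
σ = (1, 4, 3, 2): 12 + 11 + (-6) + (-5) = 12
σ = (2, 1, 3, 4): 19 + 25 + (-6) + 10 = 48
σ = (2, 1, 4, 3): 19 + 25 + 27 + (-4) = 67
σ = (2, 3, 1, 4): 19 + 25 + (-6) + 10 = 48
σ = (2, 3, 4, 1): 19 + 25 + 27 + 6 = 77
σ = (2, 4, 1, 3): 19 + 11 + (-6) + (-4) = 20
σ = (2, 4, 3, 1): 19 + 11 + (-6) + 6 = 30
σ = (3, 1, 2, 4): 23 + 25 + 1 + 10 = 59
σ = (3, 1, 4, 2): 23 + 25 + 27 + (-5) = 70
σ = (3, 2, 1, 4): 23 + 5 + (-6) + 10 = 32
σ = (3, 2, 4, 1): 23 + 5 + 27 + 6 = 61
σ = (3, 4, 1, 2): 23 + 11 + (-6) + (-5) = 23
σ = (3, 4, 2, 1): 23 + 11 + 1 + 6 = 41
σ = (4, 1, 2, 3): 16 + 25 + 1 + (-4) = 38
σ = (4, 1, 3, 2): 16 + 25 + (-6) + (-5) = 30
σ = (4, 2, 1, 3): 16 + 5 + (-6) + (-4) = 11
σ = (4, 2, 3, 1): 16 + 5 + (-6) + 6 = 21
σ = (4, 3, 1, 2): 16 + 25 + (-6) + (-5) = 30
σ = (4, 3, 2, 1): 16 + 25 + 1 + 6 = 48
Optimal value attained by: σ = (2, 3, 4, 1).
Answer: det⊕(T) = 77; verdict: NONSINGULAR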